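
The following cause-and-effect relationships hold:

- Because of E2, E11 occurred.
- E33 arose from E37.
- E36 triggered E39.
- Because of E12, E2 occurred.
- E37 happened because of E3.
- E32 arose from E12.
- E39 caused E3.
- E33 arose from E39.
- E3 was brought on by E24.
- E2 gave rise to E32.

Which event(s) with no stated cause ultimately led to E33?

E24, E36

Tracing upstream from E33: E33 ← E37 ← E3 ← E24.
A separate upstream branch: E33 ← E39 ← E36.
Each of those chain origins has no stated cause.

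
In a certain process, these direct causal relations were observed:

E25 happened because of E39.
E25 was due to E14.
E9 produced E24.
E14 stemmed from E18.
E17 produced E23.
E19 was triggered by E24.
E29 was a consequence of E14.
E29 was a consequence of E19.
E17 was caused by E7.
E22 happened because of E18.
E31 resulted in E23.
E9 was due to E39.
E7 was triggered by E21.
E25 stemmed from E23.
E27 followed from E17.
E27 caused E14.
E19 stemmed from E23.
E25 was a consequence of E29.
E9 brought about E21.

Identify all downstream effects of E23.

E19, E25, E29

Direct effects: E19, E25.
2 steps out: E29.
Not reachable from it: E39, E31, E9, E21, E7, E17, E27, E24, E18, E22, E14.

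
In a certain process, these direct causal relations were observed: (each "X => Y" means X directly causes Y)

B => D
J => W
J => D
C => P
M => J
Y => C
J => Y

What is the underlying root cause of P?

Tracing upstream from P: P ← C ← Y ← J ← M.
M has no stated cause, so it is the root.

M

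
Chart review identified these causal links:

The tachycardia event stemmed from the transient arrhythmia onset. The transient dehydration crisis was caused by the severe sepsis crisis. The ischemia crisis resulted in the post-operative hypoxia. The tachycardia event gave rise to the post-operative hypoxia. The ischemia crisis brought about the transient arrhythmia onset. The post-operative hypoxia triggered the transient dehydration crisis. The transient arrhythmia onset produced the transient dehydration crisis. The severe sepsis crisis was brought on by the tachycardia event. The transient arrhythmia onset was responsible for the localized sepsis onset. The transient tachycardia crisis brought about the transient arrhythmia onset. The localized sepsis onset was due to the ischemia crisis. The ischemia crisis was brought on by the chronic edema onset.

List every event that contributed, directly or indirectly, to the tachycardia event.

the chronic edema onset, the ischemia crisis, the transient arrhythmia onset, the transient tachycardia crisis

Immediate cause of the tachycardia event: the transient arrhythmia onset.
Further upstream: the transient tachycardia crisis, the chronic edema onset, the ischemia crisis.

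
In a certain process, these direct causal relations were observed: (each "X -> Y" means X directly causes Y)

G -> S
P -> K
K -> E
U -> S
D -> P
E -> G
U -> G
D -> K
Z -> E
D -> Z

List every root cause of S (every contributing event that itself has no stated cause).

Tracing upstream from S: S ← U.
A separate upstream branch: S ← G ← E ← Z ← D.
Each of those chain origins has no stated cause.

D, U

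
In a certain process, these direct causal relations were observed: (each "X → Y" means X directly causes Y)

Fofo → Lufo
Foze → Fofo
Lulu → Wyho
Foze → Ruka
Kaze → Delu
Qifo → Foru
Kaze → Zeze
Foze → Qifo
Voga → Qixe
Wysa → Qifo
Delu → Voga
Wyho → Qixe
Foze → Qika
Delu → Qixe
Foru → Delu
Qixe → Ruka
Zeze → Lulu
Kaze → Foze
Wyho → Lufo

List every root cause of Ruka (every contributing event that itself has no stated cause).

Kaze, Wysa

Tracing upstream from Ruka: Ruka ← Foze ← Kaze.
A separate upstream branch: Ruka ← Qixe ← Delu ← Foru ← Qifo ← Wysa.
Each of those chain origins has no stated cause.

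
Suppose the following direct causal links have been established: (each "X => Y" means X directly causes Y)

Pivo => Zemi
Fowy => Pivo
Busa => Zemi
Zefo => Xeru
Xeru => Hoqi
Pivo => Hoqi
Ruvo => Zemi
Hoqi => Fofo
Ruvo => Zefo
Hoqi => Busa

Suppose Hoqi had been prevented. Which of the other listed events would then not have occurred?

Downstream of Hoqi: Fofo, Busa, Zemi.
Of those, still caused via another path: Zemi.
The remainder have no surviving cause.

Busa, Fofo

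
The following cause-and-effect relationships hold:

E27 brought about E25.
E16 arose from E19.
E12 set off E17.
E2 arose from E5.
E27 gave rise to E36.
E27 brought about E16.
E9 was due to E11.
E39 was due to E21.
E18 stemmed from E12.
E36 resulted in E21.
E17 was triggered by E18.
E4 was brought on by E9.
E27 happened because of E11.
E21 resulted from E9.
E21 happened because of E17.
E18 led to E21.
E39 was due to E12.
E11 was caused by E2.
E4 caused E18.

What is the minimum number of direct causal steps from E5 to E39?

5

Shortest chain: E5 → E2 → E11 → E9 → E21 → E39.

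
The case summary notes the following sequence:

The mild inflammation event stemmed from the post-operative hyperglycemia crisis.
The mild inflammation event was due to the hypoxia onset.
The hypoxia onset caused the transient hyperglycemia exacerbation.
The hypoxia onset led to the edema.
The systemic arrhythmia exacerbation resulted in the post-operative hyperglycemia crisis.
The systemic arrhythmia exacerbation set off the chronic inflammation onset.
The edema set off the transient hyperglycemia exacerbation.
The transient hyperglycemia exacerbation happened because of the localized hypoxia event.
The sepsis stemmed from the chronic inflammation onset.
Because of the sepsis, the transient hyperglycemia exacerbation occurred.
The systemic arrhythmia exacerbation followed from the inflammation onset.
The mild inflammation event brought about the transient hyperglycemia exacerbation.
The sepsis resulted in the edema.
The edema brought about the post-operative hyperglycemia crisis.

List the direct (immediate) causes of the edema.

Upstream contributors include the inflammation onset, the systemic arrhythmia exacerbation, the chronic inflammation onset, but only the hypoxia onset, the sepsis feed directly into the edema.

the hypoxia onset, the sepsis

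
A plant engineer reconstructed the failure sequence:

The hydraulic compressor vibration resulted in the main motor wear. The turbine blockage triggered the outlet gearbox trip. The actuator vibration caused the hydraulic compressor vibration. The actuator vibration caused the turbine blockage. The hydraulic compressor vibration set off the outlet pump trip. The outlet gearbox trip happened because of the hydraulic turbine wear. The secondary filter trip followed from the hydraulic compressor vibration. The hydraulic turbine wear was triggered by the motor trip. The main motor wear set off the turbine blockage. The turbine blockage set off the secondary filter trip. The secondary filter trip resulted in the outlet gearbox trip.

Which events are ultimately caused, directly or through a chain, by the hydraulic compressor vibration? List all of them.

the main motor wear, the outlet gearbox trip, the outlet pump trip, the secondary filter trip, the turbine blockage

Direct effects: the outlet pump trip, the main motor wear, the secondary filter trip.
2 steps out: the turbine blockage, the outlet gearbox trip.
Not reachable from it: the actuator vibration, the motor trip, the hydraulic turbine wear.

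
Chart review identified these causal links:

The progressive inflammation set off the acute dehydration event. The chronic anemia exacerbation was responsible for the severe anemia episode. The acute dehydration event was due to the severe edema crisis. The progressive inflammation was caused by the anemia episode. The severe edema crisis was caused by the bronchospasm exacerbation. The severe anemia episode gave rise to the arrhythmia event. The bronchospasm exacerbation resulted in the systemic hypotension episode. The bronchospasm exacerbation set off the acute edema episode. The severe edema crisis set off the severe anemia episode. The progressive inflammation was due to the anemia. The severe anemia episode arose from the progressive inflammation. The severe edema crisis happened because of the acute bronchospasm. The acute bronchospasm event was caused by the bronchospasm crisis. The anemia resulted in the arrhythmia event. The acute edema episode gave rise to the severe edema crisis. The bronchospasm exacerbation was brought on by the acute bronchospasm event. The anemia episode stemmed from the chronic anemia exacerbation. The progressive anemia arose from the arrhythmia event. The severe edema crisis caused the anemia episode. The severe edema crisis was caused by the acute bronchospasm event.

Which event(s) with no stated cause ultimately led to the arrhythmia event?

the acute bronchospasm, the anemia, the bronchospasm crisis, the chronic anemia exacerbation

Tracing upstream from the arrhythmia event: the arrhythmia event ← the severe anemia episode ← the severe edema crisis ← the acute bronchospasm event ← the bronchospasm crisis.
A separate upstream branch: the arrhythmia event ← the severe anemia episode ← the severe edema crisis ← the acute bronchospasm.
A separate upstream branch: the arrhythmia event ← the severe anemia episode ← the chronic anemia exacerbation.
A separate upstream branch: the arrhythmia event ← the anemia.
Each of those chain origins has no stated cause.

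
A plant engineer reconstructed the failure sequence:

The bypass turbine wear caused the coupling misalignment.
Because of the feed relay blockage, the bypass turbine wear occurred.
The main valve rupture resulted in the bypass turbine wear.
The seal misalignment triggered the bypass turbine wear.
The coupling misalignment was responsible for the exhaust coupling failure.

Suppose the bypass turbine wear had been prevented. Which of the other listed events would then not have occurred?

Downstream of the bypass turbine wear: the coupling misalignment, the exhaust coupling failure.

the coupling misalignment, the exhaust coupling failure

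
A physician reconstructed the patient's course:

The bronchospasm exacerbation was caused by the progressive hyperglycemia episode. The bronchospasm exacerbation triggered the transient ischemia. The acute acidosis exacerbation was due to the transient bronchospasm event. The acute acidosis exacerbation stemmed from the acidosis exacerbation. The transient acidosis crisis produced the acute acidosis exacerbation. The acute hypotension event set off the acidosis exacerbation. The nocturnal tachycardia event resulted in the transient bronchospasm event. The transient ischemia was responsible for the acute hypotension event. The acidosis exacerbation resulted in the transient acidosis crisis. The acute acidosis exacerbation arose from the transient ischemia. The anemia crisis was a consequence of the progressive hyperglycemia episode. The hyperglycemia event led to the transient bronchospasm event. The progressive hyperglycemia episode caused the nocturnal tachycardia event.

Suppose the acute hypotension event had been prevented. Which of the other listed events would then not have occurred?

the acidosis exacerbation, the transient acidosis crisis

Downstream of the acute hypotension event: the acidosis exacerbation, the transient acidosis crisis, the acute acidosis exacerbation.
Of those, still caused via another path: the acute acidosis exacerbation.
The remainder have no surviving cause.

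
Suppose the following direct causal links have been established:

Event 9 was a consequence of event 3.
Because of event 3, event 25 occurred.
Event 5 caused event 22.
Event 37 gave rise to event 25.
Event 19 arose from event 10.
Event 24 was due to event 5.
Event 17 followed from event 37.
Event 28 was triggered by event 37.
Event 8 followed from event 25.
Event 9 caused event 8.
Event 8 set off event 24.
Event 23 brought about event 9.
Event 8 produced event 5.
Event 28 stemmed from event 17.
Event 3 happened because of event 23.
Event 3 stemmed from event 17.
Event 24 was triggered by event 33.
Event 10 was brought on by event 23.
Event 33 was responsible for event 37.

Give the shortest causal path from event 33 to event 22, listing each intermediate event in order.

event 33 → event 37
event 37 → event 25
event 25 → event 8
event 8 → event 5
event 5 → event 22
Length: 5 steps.

event 33 → event 37 → event 25 → event 8 → event 5 → event 22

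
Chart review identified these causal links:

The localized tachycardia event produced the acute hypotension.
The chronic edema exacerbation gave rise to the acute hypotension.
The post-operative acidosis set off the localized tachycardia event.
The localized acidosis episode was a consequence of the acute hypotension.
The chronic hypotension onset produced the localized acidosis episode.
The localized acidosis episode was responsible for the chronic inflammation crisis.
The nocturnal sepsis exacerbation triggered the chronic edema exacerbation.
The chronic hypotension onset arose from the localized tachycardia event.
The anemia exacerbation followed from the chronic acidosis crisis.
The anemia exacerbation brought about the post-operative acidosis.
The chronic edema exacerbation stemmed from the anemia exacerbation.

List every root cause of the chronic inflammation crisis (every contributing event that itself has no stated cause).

Tracing upstream from the chronic inflammation crisis: the chronic inflammation crisis ← the localized acidosis episode ← the acute hypotension ← the chronic edema exacerbation ← the anemia exacerbation ← the chronic acidosis crisis.
A separate upstream branch: the chronic inflammation crisis ← the localized acidosis episode ← the acute hypotension ← the chronic edema exacerbation ← the nocturnal sepsis exacerbation.
Each of those chain origins has no stated cause.

the chronic acidosis crisis, the nocturnal sepsis exacerbation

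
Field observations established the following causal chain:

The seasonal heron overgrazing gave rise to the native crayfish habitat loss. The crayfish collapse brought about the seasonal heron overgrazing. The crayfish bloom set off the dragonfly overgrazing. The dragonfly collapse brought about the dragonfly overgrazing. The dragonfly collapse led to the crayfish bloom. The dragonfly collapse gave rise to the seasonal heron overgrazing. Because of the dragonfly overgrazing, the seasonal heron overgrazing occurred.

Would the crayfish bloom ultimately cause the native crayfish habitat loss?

Yes

There is a causal chain: the crayfish bloom → the dragonfly overgrazing → the seasonal heron overgrazing → the native crayfish habitat loss.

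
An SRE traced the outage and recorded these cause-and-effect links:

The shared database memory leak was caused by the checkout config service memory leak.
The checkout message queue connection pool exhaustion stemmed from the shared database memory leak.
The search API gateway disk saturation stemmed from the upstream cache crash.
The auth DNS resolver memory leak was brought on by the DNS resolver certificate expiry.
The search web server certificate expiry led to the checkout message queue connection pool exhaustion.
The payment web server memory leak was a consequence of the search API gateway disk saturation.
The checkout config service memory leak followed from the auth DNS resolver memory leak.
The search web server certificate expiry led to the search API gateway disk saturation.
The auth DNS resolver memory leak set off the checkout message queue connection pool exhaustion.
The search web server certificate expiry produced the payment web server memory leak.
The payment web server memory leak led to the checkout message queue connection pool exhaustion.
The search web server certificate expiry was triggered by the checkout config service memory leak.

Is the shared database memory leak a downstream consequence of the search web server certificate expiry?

The search web server certificate expiry leads to the search API gateway disk saturation, the payment web server memory leak, the checkout message queue connection pool exhaustion; the shared database memory leak is not among them.

No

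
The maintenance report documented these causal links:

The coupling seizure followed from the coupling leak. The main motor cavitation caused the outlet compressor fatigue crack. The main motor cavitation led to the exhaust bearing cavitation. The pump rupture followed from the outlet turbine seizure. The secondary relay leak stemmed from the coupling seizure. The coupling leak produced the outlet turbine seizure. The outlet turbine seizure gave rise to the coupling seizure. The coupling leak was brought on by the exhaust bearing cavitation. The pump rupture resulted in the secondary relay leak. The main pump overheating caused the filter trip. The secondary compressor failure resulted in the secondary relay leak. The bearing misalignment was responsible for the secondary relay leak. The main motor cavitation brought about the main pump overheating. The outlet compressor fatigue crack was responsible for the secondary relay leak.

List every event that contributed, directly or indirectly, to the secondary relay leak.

Immediate causes of the secondary relay leak: the coupling seizure, the secondary compressor failure, the outlet compressor fatigue crack, the bearing misalignment, the pump rupture.
Further upstream: the main motor cavitation, the exhaust bearing cavitation, the coupling leak, the outlet turbine seizure.

the bearing misalignment, the coupling leak, the coupling seizure, the exhaust bearing cavitation, the main motor cavitation, the outlet compressor fatigue crack, the outlet turbine seizure, the pump rupture, the secondary compressor failure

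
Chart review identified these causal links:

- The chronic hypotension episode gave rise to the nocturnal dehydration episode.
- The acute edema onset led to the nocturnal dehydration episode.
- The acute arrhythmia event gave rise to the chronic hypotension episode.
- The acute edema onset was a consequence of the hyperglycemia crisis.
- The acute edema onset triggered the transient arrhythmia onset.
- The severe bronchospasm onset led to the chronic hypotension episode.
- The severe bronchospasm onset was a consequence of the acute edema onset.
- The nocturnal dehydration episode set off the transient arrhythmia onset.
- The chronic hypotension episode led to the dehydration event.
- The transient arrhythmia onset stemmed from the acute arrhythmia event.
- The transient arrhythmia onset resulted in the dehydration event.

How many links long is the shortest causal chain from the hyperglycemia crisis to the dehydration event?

3

Shortest chain: the hyperglycemia crisis → the acute edema onset → the transient arrhythmia onset → the dehydration event.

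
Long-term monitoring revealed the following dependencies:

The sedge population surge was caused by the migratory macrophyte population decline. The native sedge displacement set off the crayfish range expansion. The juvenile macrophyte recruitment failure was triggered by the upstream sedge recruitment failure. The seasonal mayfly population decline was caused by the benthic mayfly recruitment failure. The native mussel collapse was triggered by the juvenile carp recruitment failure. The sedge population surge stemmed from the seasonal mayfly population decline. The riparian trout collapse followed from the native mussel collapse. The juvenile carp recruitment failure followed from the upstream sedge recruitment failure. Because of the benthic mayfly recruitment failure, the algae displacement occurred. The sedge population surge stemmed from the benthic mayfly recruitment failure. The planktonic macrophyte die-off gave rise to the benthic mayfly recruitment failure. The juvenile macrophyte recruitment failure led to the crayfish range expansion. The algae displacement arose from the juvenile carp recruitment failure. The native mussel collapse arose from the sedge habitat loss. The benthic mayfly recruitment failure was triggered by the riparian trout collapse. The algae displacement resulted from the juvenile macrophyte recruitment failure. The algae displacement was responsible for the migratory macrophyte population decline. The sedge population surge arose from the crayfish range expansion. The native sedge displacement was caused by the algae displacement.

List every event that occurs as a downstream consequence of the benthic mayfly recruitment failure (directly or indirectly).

the algae displacement, the crayfish range expansion, the migratory macrophyte population decline, the native sedge displacement, the seasonal mayfly population decline, the sedge population surge

Direct effects: the algae displacement, the seasonal mayfly population decline, the sedge population surge.
2 steps out: the native sedge displacement, the migratory macrophyte population decline.
3 steps out: the crayfish range expansion.
Not reachable from it: the upstream sedge recruitment failure, the juvenile carp recruitment failure, the sedge habitat loss, the juvenile macrophyte recruitment failure, the native mussel collapse, the planktonic macrophyte die-off, the riparian trout collapse.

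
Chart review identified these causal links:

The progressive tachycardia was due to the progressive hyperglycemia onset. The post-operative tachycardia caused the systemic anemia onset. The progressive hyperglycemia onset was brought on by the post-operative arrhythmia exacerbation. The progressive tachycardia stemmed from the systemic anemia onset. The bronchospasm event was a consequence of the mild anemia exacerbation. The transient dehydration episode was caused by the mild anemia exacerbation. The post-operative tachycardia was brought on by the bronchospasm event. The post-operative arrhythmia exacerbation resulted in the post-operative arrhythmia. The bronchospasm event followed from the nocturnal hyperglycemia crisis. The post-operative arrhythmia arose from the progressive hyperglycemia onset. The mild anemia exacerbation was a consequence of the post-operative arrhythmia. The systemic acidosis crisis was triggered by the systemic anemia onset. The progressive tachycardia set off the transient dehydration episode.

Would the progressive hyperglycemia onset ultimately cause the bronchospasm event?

Yes

There is a causal chain: the progressive hyperglycemia onset → the post-operative arrhythmia → the mild anemia exacerbation → the bronchospasm event.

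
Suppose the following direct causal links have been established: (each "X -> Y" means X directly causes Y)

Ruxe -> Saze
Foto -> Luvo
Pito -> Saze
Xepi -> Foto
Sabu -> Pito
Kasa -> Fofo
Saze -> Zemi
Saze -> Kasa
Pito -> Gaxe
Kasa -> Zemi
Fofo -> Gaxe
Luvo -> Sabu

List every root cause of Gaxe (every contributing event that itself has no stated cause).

Ruxe, Xepi

Tracing upstream from Gaxe: Gaxe ← Pito ← Sabu ← Luvo ← Foto ← Xepi.
A separate upstream branch: Gaxe ← Fofo ← Kasa ← Saze ← Ruxe.
Each of those chain origins has no stated cause.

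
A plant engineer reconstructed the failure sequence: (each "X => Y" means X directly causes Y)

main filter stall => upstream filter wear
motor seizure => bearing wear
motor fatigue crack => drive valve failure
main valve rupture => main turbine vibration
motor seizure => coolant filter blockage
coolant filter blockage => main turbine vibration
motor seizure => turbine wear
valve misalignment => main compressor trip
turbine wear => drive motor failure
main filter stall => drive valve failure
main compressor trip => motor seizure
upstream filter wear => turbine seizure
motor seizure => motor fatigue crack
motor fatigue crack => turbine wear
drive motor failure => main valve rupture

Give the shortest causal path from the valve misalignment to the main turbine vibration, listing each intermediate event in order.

the valve misalignment → the main compressor trip
the main compressor trip → the motor seizure
the motor seizure → the coolant filter blockage
the coolant filter blockage → the main turbine vibration
Length: 4 steps.

the valve misalignment → the main compressor trip → the motor seizure → the coolant filter blockage → the main turbine vibration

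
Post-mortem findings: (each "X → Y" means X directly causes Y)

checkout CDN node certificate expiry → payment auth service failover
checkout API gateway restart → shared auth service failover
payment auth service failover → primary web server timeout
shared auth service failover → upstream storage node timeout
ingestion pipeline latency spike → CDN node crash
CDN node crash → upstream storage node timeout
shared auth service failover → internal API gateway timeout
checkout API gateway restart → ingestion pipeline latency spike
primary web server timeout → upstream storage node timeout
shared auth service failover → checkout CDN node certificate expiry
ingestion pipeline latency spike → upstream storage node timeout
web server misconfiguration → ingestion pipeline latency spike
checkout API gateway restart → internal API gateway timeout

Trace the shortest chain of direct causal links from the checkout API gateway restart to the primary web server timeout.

the checkout API gateway restart → the shared auth service failover → the checkout CDN node certificate expiry → the payment auth service failover → the primary web server timeout

the checkout API gateway restart → the shared auth service failover
the shared auth service failover → the checkout CDN node certificate expiry
the checkout CDN node certificate expiry → the payment auth service failover
the payment auth service failover → the primary web server timeout
Length: 4 steps.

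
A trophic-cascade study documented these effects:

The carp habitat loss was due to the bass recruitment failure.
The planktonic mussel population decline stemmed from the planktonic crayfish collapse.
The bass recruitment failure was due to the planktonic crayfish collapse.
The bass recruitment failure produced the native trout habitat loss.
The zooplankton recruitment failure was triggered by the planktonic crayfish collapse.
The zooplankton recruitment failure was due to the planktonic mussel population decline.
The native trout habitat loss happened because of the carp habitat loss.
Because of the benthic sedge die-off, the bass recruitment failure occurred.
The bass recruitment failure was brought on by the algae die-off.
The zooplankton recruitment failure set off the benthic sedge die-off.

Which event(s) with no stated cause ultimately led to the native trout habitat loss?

Tracing upstream from the native trout habitat loss: the native trout habitat loss ← the bass recruitment failure ← the planktonic crayfish collapse.
A separate upstream branch: the native trout habitat loss ← the bass recruitment failure ← the algae die-off.
Each of those chain origins has no stated cause.

the algae die-off, the planktonic crayfish collapse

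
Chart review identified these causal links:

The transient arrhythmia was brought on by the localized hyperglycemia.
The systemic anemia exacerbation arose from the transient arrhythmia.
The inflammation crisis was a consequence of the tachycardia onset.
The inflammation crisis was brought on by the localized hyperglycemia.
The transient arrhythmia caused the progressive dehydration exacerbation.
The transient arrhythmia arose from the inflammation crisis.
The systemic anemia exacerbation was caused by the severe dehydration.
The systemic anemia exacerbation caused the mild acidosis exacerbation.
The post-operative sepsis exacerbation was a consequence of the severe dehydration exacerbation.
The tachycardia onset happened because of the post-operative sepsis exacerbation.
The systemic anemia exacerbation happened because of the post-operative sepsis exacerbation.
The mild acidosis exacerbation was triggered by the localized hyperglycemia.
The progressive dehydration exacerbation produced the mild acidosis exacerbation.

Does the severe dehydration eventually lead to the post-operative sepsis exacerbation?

The severe dehydration leads to the systemic anemia exacerbation, the mild acidosis exacerbation; the post-operative sepsis exacerbation is not among them.

No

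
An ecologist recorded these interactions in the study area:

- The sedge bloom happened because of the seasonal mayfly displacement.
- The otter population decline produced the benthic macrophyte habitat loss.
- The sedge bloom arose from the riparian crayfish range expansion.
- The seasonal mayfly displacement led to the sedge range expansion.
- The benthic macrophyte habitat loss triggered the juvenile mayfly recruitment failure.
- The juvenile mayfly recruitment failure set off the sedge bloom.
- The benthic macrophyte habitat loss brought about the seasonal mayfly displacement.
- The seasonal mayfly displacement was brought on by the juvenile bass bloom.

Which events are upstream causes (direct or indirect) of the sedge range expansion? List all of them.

the benthic macrophyte habitat loss, the juvenile bass bloom, the otter population decline, the seasonal mayfly displacement

Immediate cause of the sedge range expansion: the seasonal mayfly displacement.
Further upstream: the otter population decline, the benthic macrophyte habitat loss, the juvenile bass bloom.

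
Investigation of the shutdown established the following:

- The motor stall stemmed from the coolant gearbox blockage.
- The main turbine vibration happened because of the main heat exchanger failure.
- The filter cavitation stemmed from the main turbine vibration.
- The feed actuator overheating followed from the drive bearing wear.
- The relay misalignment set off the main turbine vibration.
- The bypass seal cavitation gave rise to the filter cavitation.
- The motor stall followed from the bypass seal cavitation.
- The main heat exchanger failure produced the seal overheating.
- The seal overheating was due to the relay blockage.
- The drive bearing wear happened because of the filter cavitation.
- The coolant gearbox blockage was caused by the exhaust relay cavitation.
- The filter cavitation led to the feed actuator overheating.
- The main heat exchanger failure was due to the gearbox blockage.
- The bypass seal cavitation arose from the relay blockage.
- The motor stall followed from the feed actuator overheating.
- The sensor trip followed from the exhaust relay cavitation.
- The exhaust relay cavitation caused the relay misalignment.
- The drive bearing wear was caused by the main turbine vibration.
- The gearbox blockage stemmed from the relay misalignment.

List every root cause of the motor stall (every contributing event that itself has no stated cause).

the exhaust relay cavitation, the relay blockage

Tracing upstream from the motor stall: the motor stall ← the coolant gearbox blockage ← the exhaust relay cavitation.
A separate upstream branch: the motor stall ← the bypass seal cavitation ← the relay blockage.
Each of those chain origins has no stated cause.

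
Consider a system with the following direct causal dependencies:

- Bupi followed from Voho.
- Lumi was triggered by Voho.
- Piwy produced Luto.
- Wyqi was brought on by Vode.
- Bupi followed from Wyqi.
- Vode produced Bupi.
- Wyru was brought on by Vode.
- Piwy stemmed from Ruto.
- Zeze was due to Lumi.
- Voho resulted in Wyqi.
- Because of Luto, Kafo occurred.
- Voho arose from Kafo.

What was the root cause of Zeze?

Tracing upstream from Zeze: Zeze ← Lumi ← Voho ← Kafo ← Luto ← Piwy ← Ruto.
Ruto has no stated cause, so it is the root.

Ruto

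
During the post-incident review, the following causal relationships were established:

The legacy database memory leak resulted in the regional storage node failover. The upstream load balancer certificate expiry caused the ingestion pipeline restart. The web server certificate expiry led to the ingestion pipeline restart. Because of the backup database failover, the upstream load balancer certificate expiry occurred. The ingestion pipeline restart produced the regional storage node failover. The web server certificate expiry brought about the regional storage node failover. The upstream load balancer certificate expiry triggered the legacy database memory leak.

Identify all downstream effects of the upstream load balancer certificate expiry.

Direct effects: the legacy database memory leak, the ingestion pipeline restart.
2 steps out: the regional storage node failover.
Not reachable from it: the backup database failover, the web server certificate expiry.

the ingestion pipeline restart, the legacy database memory leak, the regional storage node failover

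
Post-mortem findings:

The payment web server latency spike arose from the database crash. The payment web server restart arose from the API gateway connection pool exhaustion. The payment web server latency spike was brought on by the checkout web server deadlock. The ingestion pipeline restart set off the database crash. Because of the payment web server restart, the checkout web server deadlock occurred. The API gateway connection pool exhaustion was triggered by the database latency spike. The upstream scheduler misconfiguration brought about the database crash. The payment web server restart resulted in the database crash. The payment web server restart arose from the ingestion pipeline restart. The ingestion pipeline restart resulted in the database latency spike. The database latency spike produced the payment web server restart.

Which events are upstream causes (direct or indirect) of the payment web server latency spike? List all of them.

the API gateway connection pool exhaustion, the checkout web server deadlock, the database crash, the database latency spike, the ingestion pipeline restart, the payment web server restart, the upstream scheduler misconfiguration

Immediate causes of the payment web server latency spike: the checkout web server deadlock, the database crash.
Further upstream: the ingestion pipeline restart, the database latency spike, the API gateway connection pool exhaustion, the payment web server restart, the upstream scheduler misconfiguration.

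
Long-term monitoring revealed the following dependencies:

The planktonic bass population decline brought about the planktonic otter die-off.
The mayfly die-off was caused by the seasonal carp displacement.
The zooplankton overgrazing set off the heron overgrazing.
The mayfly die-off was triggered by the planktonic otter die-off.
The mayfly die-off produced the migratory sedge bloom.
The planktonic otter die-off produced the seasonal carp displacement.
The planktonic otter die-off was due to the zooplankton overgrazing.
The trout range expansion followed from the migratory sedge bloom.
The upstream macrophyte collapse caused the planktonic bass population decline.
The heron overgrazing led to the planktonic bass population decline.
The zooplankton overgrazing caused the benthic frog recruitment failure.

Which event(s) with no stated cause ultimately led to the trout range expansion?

Tracing upstream from the trout range expansion: the trout range expansion ← the migratory sedge bloom ← the mayfly die-off ← the planktonic otter die-off ← the zooplankton overgrazing.
A separate upstream branch: the trout range expansion ← the migratory sedge bloom ← the mayfly die-off ← the planktonic otter die-off ← the planktonic bass population decline ← the upstream macrophyte collapse.
Each of those chain origins has no stated cause.

the upstream macrophyte collapse, the zooplankton overgrazing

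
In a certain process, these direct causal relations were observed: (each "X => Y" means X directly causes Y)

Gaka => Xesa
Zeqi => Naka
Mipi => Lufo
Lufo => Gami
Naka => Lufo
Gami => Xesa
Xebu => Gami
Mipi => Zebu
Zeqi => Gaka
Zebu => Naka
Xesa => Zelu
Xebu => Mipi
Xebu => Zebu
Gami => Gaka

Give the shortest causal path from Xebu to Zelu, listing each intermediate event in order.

Xebu → Gami → Xesa → Zelu

Xebu → Gami
Gami → Xesa
Xesa → Zelu
Length: 3 steps.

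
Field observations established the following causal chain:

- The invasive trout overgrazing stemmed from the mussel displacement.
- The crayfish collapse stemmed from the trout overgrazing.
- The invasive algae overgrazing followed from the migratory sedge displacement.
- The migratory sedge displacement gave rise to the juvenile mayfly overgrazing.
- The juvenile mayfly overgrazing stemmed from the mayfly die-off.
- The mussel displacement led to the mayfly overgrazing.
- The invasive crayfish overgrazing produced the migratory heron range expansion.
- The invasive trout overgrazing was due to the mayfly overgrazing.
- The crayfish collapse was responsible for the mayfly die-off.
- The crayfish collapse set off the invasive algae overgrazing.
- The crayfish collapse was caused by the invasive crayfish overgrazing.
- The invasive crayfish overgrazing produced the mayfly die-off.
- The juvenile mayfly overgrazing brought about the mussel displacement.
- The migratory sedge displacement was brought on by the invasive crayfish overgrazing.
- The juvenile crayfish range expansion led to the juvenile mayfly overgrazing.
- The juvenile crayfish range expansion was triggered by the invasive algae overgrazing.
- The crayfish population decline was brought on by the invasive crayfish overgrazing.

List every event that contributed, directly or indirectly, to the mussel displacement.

Immediate cause of the mussel displacement: the juvenile mayfly overgrazing.
Further upstream: the invasive crayfish overgrazing, the trout overgrazing, the crayfish collapse, the mayfly die-off, the migratory sedge displacement, the invasive algae overgrazing, the juvenile crayfish range expansion.

the crayfish collapse, the invasive algae overgrazing, the invasive crayfish overgrazing, the juvenile crayfish range expansion, the juvenile mayfly overgrazing, the mayfly die-off, the migratory sedge displacement, the trout overgrazing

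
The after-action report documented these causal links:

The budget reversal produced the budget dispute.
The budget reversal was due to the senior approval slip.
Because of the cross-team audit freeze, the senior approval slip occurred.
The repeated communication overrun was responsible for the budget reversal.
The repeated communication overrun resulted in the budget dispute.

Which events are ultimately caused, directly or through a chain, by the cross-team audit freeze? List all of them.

Direct effects: the senior approval slip.
2 steps out: the budget reversal.
3 steps out: the budget dispute.
Not reachable from it: the repeated communication overrun.

the budget dispute, the budget reversal, the senior approval slip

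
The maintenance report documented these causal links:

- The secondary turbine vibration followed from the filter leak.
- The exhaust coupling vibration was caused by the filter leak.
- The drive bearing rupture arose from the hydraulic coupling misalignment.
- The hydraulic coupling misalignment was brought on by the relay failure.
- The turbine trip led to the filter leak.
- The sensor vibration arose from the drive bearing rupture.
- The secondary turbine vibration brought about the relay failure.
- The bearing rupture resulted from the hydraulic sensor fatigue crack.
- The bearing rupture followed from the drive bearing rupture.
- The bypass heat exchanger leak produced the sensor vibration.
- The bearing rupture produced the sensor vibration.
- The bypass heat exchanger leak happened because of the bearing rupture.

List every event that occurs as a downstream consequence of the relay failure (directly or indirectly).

the bearing rupture, the bypass heat exchanger leak, the drive bearing rupture, the hydraulic coupling misalignment, the sensor vibration

Direct effects: the hydraulic coupling misalignment.
2 steps out: the drive bearing rupture.
3 steps out: the bearing rupture, the sensor vibration.
4 steps out: the bypass heat exchanger leak.
Not reachable from it: the turbine trip, the filter leak, the secondary turbine vibration, the exhaust coupling vibration, the hydraulic sensor fatigue crack.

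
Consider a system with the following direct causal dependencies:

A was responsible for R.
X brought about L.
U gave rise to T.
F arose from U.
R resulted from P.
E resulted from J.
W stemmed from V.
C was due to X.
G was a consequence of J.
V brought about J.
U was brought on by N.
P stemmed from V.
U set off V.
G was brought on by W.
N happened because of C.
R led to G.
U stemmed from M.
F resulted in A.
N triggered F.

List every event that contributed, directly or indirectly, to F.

C, M, N, U, X

Immediate causes of F: N, U.
Further upstream: X, C, M.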